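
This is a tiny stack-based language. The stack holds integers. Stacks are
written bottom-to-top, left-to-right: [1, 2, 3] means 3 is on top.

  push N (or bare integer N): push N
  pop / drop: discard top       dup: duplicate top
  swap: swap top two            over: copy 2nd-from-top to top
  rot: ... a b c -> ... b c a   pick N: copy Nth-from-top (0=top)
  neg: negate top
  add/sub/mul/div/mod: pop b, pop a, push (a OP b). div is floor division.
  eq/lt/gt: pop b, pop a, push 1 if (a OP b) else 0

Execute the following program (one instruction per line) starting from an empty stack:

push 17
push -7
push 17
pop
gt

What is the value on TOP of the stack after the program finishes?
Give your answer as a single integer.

After 'push 17': [17]
After 'push -7': [17, -7]
After 'push 17': [17, -7, 17]
After 'pop': [17, -7]
After 'gt': [1]

Answer: 1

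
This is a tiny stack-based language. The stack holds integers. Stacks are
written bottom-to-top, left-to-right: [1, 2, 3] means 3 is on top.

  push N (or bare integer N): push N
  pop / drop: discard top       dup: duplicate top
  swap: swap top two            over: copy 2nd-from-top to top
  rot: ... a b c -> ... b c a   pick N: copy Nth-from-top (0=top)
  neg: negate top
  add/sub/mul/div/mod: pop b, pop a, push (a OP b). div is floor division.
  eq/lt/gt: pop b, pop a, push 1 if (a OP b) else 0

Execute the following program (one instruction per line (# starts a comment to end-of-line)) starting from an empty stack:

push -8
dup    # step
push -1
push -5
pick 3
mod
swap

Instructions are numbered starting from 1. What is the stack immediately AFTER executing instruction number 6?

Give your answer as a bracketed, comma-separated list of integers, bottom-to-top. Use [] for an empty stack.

Answer: [-8, -8, -1, -5]

Derivation:
Step 1 ('push -8'): [-8]
Step 2 ('dup'): [-8, -8]
Step 3 ('push -1'): [-8, -8, -1]
Step 4 ('push -5'): [-8, -8, -1, -5]
Step 5 ('pick 3'): [-8, -8, -1, -5, -8]
Step 6 ('mod'): [-8, -8, -1, -5]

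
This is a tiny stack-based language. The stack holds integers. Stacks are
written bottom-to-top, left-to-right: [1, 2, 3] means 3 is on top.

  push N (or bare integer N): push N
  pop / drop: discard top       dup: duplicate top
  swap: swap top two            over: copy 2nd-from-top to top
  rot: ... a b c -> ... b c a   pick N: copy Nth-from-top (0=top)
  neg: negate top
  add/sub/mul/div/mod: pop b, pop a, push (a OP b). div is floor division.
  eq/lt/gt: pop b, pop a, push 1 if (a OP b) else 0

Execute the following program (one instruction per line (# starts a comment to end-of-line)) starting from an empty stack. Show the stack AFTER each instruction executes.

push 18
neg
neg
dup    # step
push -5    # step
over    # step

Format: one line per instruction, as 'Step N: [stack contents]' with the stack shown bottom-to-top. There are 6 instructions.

Step 1: [18]
Step 2: [-18]
Step 3: [18]
Step 4: [18, 18]
Step 5: [18, 18, -5]
Step 6: [18, 18, -5, 18]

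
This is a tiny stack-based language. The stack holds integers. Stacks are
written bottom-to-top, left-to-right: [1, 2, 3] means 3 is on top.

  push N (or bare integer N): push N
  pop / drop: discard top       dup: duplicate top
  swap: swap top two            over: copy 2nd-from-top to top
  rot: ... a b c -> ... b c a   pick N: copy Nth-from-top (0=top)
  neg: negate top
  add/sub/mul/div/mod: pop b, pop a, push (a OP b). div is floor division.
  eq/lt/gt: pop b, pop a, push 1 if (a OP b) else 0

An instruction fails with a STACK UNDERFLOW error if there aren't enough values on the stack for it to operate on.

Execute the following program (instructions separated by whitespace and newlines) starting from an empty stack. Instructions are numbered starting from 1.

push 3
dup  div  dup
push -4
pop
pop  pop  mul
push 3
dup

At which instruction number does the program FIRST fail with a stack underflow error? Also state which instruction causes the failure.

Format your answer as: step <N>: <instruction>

Answer: step 9: mul

Derivation:
Step 1 ('push 3'): stack = [3], depth = 1
Step 2 ('dup'): stack = [3, 3], depth = 2
Step 3 ('div'): stack = [1], depth = 1
Step 4 ('dup'): stack = [1, 1], depth = 2
Step 5 ('push -4'): stack = [1, 1, -4], depth = 3
Step 6 ('pop'): stack = [1, 1], depth = 2
Step 7 ('pop'): stack = [1], depth = 1
Step 8 ('pop'): stack = [], depth = 0
Step 9 ('mul'): needs 2 value(s) but depth is 0 — STACK UNDERFLOW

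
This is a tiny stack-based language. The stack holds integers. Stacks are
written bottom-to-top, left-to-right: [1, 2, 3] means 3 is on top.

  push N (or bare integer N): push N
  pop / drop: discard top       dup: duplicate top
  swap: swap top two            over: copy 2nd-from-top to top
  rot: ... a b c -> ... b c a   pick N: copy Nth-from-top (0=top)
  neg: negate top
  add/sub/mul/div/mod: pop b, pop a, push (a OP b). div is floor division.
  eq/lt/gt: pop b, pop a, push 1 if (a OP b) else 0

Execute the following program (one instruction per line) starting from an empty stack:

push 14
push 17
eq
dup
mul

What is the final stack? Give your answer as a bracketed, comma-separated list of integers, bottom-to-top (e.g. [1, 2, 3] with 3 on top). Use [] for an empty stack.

After 'push 14': [14]
After 'push 17': [14, 17]
After 'eq': [0]
After 'dup': [0, 0]
After 'mul': [0]

Answer: [0]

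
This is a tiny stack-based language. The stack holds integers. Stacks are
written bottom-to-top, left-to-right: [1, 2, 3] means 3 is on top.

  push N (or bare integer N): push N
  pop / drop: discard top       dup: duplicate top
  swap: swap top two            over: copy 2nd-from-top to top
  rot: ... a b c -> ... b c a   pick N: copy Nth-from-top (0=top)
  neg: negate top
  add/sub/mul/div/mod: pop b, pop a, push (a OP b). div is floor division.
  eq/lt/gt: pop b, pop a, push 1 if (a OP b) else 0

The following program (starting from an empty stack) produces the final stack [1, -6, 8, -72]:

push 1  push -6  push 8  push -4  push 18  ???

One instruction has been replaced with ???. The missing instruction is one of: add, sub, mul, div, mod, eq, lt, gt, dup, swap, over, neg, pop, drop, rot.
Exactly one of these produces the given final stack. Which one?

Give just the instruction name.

Stack before ???: [1, -6, 8, -4, 18]
Stack after ???:  [1, -6, 8, -72]
The instruction that transforms [1, -6, 8, -4, 18] -> [1, -6, 8, -72] is: mul

Answer: mul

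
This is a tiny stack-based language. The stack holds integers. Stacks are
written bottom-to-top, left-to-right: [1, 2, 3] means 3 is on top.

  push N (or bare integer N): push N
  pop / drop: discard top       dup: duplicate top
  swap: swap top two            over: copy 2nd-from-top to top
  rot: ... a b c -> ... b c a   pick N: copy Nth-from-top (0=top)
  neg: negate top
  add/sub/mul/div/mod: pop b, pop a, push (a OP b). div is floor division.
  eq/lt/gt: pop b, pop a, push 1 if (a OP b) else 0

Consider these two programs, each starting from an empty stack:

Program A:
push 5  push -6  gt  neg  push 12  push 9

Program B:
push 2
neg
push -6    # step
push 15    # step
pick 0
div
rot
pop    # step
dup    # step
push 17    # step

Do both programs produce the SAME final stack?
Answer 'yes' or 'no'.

Answer: no

Derivation:
Program A trace:
  After 'push 5': [5]
  After 'push -6': [5, -6]
  After 'gt': [1]
  After 'neg': [-1]
  After 'push 12': [-1, 12]
  After 'push 9': [-1, 12, 9]
Program A final stack: [-1, 12, 9]

Program B trace:
  After 'push 2': [2]
  After 'neg': [-2]
  After 'push -6': [-2, -6]
  After 'push 15': [-2, -6, 15]
  After 'pick 0': [-2, -6, 15, 15]
  After 'div': [-2, -6, 1]
  After 'rot': [-6, 1, -2]
  After 'pop': [-6, 1]
  After 'dup': [-6, 1, 1]
  After 'push 17': [-6, 1, 1, 17]
Program B final stack: [-6, 1, 1, 17]
Same: no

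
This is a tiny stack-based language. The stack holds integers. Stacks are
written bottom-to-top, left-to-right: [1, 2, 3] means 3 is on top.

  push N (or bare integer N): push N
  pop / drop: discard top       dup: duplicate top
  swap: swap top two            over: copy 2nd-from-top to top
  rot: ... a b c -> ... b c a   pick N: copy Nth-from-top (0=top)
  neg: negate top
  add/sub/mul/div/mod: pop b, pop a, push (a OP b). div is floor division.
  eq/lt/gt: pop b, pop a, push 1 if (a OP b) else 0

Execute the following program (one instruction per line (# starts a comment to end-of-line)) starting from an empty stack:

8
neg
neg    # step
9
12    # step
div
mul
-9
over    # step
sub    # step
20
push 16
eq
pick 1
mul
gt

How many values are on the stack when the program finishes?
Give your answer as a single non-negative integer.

After 'push 8': stack = [8] (depth 1)
After 'neg': stack = [-8] (depth 1)
After 'neg': stack = [8] (depth 1)
After 'push 9': stack = [8, 9] (depth 2)
After 'push 12': stack = [8, 9, 12] (depth 3)
After 'div': stack = [8, 0] (depth 2)
After 'mul': stack = [0] (depth 1)
After 'push -9': stack = [0, -9] (depth 2)
After 'over': stack = [0, -9, 0] (depth 3)
After 'sub': stack = [0, -9] (depth 2)
After 'push 20': stack = [0, -9, 20] (depth 3)
After 'push 16': stack = [0, -9, 20, 16] (depth 4)
After 'eq': stack = [0, -9, 0] (depth 3)
After 'pick 1': stack = [0, -9, 0, -9] (depth 4)
After 'mul': stack = [0, -9, 0] (depth 3)
After 'gt': stack = [0, 0] (depth 2)

Answer: 2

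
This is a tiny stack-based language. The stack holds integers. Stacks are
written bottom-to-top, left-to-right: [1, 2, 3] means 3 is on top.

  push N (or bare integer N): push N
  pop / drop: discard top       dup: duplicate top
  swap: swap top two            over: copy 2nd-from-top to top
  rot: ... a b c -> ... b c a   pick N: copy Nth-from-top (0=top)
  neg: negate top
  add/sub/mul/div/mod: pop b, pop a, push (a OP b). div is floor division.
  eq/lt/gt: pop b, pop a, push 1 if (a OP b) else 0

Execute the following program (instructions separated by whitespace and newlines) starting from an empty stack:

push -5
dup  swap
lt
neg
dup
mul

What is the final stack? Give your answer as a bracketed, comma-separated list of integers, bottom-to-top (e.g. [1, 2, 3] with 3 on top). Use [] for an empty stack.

Answer: [0]

Derivation:
After 'push -5': [-5]
After 'dup': [-5, -5]
After 'swap': [-5, -5]
After 'lt': [0]
After 'neg': [0]
After 'dup': [0, 0]
After 'mul': [0]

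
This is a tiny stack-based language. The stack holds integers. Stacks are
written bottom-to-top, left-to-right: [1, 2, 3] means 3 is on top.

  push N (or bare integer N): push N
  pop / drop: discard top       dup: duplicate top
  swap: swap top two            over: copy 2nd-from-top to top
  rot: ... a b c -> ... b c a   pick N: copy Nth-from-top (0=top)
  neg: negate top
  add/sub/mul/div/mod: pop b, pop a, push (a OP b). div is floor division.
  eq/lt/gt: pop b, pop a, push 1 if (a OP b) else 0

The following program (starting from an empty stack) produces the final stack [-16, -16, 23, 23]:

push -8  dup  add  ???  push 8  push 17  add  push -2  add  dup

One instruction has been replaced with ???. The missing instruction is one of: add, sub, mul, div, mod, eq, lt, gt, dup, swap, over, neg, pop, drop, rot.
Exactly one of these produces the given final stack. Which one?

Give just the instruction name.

Stack before ???: [-16]
Stack after ???:  [-16, -16]
The instruction that transforms [-16] -> [-16, -16] is: dup

Answer: dup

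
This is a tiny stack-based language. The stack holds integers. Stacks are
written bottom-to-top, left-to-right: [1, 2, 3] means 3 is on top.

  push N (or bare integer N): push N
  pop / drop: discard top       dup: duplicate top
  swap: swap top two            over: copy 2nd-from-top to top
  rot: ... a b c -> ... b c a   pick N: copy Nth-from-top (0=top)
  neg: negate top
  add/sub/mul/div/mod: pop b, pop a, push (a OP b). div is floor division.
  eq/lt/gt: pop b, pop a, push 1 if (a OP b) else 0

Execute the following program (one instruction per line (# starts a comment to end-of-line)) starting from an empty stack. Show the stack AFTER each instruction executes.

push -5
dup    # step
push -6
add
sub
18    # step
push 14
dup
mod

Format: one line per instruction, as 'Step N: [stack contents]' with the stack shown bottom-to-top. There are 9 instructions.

Step 1: [-5]
Step 2: [-5, -5]
Step 3: [-5, -5, -6]
Step 4: [-5, -11]
Step 5: [6]
Step 6: [6, 18]
Step 7: [6, 18, 14]
Step 8: [6, 18, 14, 14]
Step 9: [6, 18, 0]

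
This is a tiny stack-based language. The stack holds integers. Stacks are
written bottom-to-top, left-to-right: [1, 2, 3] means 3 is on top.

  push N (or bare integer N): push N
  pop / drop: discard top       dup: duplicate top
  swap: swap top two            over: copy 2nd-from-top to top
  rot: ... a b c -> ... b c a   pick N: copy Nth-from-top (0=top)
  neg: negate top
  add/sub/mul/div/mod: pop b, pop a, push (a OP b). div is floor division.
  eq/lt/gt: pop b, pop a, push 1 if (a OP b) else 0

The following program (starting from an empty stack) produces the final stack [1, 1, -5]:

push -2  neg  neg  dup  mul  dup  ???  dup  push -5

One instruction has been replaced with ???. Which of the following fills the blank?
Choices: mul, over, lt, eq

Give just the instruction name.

Stack before ???: [4, 4]
Stack after ???:  [1]
Checking each choice:
  mul: produces [16, 16, -5]
  over: produces [4, 4, 4, 4, -5]
  lt: produces [0, 0, -5]
  eq: MATCH


Answer: eq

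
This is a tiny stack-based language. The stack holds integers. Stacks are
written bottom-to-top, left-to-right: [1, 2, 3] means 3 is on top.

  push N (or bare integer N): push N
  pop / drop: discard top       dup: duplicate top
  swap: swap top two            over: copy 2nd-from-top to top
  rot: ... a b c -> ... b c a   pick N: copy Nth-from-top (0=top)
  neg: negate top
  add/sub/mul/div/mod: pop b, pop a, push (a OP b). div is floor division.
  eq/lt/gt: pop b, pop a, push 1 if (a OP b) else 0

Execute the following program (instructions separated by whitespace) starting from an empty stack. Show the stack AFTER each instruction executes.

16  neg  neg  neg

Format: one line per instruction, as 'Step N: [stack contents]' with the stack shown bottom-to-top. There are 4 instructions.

Step 1: [16]
Step 2: [-16]
Step 3: [16]
Step 4: [-16]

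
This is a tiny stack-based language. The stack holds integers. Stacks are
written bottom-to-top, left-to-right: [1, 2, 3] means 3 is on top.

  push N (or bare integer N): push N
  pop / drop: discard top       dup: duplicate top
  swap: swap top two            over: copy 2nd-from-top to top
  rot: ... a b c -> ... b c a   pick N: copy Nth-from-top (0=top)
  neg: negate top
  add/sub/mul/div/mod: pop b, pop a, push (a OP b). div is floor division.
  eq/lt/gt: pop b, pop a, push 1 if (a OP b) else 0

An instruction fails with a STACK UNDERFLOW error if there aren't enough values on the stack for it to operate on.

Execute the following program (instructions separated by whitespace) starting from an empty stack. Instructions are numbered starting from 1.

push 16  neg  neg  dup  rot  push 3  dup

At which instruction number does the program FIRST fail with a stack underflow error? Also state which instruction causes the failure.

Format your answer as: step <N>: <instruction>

Answer: step 5: rot

Derivation:
Step 1 ('push 16'): stack = [16], depth = 1
Step 2 ('neg'): stack = [-16], depth = 1
Step 3 ('neg'): stack = [16], depth = 1
Step 4 ('dup'): stack = [16, 16], depth = 2
Step 5 ('rot'): needs 3 value(s) but depth is 2 — STACK UNDERFLOW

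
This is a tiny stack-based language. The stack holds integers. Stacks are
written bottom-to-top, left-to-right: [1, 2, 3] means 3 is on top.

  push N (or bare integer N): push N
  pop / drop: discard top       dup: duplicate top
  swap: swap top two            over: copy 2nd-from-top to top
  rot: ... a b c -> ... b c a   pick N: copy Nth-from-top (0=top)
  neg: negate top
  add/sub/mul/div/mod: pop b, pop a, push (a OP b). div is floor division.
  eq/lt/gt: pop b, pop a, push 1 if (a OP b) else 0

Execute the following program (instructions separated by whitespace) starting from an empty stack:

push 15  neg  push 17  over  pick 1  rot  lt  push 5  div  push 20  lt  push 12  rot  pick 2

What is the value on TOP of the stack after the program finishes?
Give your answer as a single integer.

Answer: 1

Derivation:
After 'push 15': [15]
After 'neg': [-15]
After 'push 17': [-15, 17]
After 'over': [-15, 17, -15]
After 'pick 1': [-15, 17, -15, 17]
After 'rot': [-15, -15, 17, 17]
After 'lt': [-15, -15, 0]
After 'push 5': [-15, -15, 0, 5]
After 'div': [-15, -15, 0]
After 'push 20': [-15, -15, 0, 20]
After 'lt': [-15, -15, 1]
After 'push 12': [-15, -15, 1, 12]
After 'rot': [-15, 1, 12, -15]
After 'pick 2': [-15, 1, 12, -15, 1]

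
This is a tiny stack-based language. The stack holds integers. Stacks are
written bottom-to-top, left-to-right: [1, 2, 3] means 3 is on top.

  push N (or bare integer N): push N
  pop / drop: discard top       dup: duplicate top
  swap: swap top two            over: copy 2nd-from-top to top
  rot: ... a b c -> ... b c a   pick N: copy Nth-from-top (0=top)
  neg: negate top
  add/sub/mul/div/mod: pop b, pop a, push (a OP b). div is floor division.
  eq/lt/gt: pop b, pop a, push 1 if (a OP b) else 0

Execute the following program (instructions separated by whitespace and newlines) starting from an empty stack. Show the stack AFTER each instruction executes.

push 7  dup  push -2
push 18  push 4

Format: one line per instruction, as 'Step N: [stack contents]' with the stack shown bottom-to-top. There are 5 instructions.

Step 1: [7]
Step 2: [7, 7]
Step 3: [7, 7, -2]
Step 4: [7, 7, -2, 18]
Step 5: [7, 7, -2, 18, 4]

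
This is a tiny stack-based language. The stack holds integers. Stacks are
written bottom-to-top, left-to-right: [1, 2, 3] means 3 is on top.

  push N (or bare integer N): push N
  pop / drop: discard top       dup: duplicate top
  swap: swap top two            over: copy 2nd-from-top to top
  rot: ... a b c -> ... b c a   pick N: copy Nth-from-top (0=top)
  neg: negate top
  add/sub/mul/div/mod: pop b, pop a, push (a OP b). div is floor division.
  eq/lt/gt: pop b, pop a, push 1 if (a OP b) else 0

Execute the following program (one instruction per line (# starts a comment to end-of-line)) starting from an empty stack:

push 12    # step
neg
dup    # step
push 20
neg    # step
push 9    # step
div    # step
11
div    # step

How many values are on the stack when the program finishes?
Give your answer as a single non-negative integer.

Answer: 3

Derivation:
After 'push 12': stack = [12] (depth 1)
After 'neg': stack = [-12] (depth 1)
After 'dup': stack = [-12, -12] (depth 2)
After 'push 20': stack = [-12, -12, 20] (depth 3)
After 'neg': stack = [-12, -12, -20] (depth 3)
After 'push 9': stack = [-12, -12, -20, 9] (depth 4)
After 'div': stack = [-12, -12, -3] (depth 3)
After 'push 11': stack = [-12, -12, -3, 11] (depth 4)
After 'div': stack = [-12, -12, -1] (depth 3)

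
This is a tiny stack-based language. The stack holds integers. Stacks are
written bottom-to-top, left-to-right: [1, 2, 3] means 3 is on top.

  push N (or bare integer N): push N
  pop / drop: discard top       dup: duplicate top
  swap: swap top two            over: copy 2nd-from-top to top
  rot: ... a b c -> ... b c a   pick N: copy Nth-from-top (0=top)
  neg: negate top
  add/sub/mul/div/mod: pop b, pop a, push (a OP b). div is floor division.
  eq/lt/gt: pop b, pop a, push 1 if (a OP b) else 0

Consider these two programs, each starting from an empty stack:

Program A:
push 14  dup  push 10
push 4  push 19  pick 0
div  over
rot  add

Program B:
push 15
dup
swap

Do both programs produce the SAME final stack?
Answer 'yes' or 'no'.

Answer: no

Derivation:
Program A trace:
  After 'push 14': [14]
  After 'dup': [14, 14]
  After 'push 10': [14, 14, 10]
  After 'push 4': [14, 14, 10, 4]
  After 'push 19': [14, 14, 10, 4, 19]
  After 'pick 0': [14, 14, 10, 4, 19, 19]
  After 'div': [14, 14, 10, 4, 1]
  After 'over': [14, 14, 10, 4, 1, 4]
  After 'rot': [14, 14, 10, 1, 4, 4]
  After 'add': [14, 14, 10, 1, 8]
Program A final stack: [14, 14, 10, 1, 8]

Program B trace:
  After 'push 15': [15]
  After 'dup': [15, 15]
  After 'swap': [15, 15]
Program B final stack: [15, 15]
Same: no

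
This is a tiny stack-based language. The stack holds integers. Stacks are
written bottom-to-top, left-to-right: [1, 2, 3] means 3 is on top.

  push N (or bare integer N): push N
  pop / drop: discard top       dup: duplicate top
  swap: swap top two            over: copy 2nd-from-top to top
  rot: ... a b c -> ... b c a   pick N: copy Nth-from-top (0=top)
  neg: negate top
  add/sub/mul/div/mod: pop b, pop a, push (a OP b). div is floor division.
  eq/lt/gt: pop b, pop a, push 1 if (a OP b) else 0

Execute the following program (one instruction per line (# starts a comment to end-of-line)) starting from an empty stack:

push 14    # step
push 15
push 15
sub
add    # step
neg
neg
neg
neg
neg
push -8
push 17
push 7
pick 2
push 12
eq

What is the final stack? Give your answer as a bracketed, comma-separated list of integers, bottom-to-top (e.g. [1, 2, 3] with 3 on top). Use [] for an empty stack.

Answer: [-14, -8, 17, 7, 0]

Derivation:
After 'push 14': [14]
After 'push 15': [14, 15]
After 'push 15': [14, 15, 15]
After 'sub': [14, 0]
After 'add': [14]
After 'neg': [-14]
After 'neg': [14]
After 'neg': [-14]
After 'neg': [14]
After 'neg': [-14]
After 'push -8': [-14, -8]
After 'push 17': [-14, -8, 17]
After 'push 7': [-14, -8, 17, 7]
After 'pick 2': [-14, -8, 17, 7, -8]
After 'push 12': [-14, -8, 17, 7, -8, 12]
After 'eq': [-14, -8, 17, 7, 0]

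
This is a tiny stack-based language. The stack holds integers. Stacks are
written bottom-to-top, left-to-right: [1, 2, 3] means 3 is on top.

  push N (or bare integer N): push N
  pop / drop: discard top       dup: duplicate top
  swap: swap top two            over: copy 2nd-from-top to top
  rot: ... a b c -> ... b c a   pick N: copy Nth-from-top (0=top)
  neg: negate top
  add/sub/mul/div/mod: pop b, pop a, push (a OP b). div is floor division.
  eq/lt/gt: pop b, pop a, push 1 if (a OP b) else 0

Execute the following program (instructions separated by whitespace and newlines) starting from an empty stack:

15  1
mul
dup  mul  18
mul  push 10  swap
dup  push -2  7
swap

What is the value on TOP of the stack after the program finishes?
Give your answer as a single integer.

Answer: -2

Derivation:
After 'push 15': [15]
After 'push 1': [15, 1]
After 'mul': [15]
After 'dup': [15, 15]
After 'mul': [225]
After 'push 18': [225, 18]
After 'mul': [4050]
After 'push 10': [4050, 10]
After 'swap': [10, 4050]
After 'dup': [10, 4050, 4050]
After 'push -2': [10, 4050, 4050, -2]
After 'push 7': [10, 4050, 4050, -2, 7]
After 'swap': [10, 4050, 4050, 7, -2]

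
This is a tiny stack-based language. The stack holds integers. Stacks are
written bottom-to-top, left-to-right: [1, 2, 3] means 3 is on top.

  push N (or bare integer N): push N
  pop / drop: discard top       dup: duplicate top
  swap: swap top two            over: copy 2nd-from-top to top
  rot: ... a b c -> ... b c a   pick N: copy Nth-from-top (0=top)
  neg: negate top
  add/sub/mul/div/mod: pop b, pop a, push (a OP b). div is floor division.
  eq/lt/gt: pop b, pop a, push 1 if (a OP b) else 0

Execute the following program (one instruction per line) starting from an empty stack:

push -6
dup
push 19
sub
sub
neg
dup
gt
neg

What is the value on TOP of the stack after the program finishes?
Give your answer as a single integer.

Answer: 0

Derivation:
After 'push -6': [-6]
After 'dup': [-6, -6]
After 'push 19': [-6, -6, 19]
After 'sub': [-6, -25]
After 'sub': [19]
After 'neg': [-19]
After 'dup': [-19, -19]
After 'gt': [0]
After 'neg': [0]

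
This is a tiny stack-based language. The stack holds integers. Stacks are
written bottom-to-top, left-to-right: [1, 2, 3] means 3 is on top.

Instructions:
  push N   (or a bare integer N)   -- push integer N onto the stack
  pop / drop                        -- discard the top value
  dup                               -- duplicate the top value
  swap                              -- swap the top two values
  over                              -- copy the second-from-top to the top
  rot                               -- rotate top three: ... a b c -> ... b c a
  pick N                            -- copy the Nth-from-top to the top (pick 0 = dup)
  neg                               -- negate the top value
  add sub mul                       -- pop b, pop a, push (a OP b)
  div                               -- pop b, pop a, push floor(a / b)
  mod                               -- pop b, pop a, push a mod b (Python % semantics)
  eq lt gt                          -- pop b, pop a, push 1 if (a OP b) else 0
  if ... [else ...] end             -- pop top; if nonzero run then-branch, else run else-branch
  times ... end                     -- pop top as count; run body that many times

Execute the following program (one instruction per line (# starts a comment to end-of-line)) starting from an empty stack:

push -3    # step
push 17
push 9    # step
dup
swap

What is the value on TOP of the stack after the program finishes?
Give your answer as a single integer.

Answer: 9

Derivation:
After 'push -3': [-3]
After 'push 17': [-3, 17]
After 'push 9': [-3, 17, 9]
After 'dup': [-3, 17, 9, 9]
After 'swap': [-3, 17, 9, 9]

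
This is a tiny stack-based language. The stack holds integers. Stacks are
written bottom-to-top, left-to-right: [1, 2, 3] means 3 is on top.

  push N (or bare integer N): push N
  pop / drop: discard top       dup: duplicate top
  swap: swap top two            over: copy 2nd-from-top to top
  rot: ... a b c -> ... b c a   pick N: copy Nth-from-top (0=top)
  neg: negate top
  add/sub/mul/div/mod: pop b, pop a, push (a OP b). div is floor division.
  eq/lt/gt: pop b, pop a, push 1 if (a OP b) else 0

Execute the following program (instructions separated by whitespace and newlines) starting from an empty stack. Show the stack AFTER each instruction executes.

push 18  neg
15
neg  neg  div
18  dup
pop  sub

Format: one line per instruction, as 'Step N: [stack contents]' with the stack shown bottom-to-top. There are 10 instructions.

Step 1: [18]
Step 2: [-18]
Step 3: [-18, 15]
Step 4: [-18, -15]
Step 5: [-18, 15]
Step 6: [-2]
Step 7: [-2, 18]
Step 8: [-2, 18, 18]
Step 9: [-2, 18]
Step 10: [-20]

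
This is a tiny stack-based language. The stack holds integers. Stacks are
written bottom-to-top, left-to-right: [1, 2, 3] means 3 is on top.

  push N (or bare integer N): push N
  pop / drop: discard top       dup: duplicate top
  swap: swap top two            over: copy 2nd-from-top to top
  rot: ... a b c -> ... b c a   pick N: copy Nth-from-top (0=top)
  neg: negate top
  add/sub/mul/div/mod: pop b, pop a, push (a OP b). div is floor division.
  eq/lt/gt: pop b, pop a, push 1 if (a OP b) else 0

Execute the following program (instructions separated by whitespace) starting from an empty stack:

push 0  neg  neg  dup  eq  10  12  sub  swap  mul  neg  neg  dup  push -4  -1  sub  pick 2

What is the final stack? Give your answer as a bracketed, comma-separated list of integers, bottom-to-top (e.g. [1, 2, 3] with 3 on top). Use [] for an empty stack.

Answer: [-2, -2, -3, -2]

Derivation:
After 'push 0': [0]
After 'neg': [0]
After 'neg': [0]
After 'dup': [0, 0]
After 'eq': [1]
After 'push 10': [1, 10]
After 'push 12': [1, 10, 12]
After 'sub': [1, -2]
After 'swap': [-2, 1]
After 'mul': [-2]
After 'neg': [2]
After 'neg': [-2]
After 'dup': [-2, -2]
After 'push -4': [-2, -2, -4]
After 'push -1': [-2, -2, -4, -1]
After 'sub': [-2, -2, -3]
After 'pick 2': [-2, -2, -3, -2]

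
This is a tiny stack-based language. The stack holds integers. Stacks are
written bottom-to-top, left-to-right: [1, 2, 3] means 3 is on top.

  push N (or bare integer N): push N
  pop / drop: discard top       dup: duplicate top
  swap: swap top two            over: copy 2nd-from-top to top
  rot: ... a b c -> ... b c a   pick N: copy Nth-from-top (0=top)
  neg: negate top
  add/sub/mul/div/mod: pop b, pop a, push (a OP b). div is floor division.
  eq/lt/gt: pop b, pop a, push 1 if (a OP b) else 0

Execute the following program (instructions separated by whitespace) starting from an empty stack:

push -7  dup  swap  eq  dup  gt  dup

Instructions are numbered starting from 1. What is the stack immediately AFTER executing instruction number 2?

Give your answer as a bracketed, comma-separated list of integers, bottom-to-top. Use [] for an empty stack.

Step 1 ('push -7'): [-7]
Step 2 ('dup'): [-7, -7]

Answer: [-7, -7]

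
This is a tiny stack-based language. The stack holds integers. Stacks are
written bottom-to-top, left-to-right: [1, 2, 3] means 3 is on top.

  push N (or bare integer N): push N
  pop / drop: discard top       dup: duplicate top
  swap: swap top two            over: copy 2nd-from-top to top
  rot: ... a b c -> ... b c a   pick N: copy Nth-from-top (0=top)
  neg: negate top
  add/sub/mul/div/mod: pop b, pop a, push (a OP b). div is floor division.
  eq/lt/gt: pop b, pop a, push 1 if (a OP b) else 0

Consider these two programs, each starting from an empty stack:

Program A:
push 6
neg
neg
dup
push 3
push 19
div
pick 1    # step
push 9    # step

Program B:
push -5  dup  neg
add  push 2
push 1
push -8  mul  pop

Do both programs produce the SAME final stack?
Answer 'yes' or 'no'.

Answer: no

Derivation:
Program A trace:
  After 'push 6': [6]
  After 'neg': [-6]
  After 'neg': [6]
  After 'dup': [6, 6]
  After 'push 3': [6, 6, 3]
  After 'push 19': [6, 6, 3, 19]
  After 'div': [6, 6, 0]
  After 'pick 1': [6, 6, 0, 6]
  After 'push 9': [6, 6, 0, 6, 9]
Program A final stack: [6, 6, 0, 6, 9]

Program B trace:
  After 'push -5': [-5]
  After 'dup': [-5, -5]
  After 'neg': [-5, 5]
  After 'add': [0]
  After 'push 2': [0, 2]
  After 'push 1': [0, 2, 1]
  After 'push -8': [0, 2, 1, -8]
  After 'mul': [0, 2, -8]
  After 'pop': [0, 2]
Program B final stack: [0, 2]
Same: no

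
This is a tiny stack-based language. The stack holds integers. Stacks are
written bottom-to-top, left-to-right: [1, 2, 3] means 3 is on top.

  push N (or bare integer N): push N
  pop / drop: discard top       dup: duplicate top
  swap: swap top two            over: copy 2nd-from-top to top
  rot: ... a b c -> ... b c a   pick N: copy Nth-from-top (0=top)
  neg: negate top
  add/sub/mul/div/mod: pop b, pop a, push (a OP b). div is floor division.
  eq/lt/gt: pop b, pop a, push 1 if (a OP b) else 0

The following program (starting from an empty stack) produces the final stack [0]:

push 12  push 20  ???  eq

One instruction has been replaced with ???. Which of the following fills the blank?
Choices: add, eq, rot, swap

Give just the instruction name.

Answer: swap

Derivation:
Stack before ???: [12, 20]
Stack after ???:  [20, 12]
Checking each choice:
  add: stack underflow (need 2, have 1)
  eq: stack underflow (need 2, have 1)
  rot: stack underflow (need 3, have 2)
  swap: MATCH


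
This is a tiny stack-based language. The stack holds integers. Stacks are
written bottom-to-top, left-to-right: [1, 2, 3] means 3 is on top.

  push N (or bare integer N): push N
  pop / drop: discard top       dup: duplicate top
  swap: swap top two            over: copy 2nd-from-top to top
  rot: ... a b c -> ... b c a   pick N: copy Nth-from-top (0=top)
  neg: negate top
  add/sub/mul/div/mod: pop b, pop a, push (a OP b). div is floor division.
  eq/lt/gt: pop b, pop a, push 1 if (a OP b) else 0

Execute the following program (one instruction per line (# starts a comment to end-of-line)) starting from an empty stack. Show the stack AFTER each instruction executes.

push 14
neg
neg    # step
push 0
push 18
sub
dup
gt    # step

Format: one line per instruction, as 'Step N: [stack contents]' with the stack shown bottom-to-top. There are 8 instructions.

Step 1: [14]
Step 2: [-14]
Step 3: [14]
Step 4: [14, 0]
Step 5: [14, 0, 18]
Step 6: [14, -18]
Step 7: [14, -18, -18]
Step 8: [14, 0]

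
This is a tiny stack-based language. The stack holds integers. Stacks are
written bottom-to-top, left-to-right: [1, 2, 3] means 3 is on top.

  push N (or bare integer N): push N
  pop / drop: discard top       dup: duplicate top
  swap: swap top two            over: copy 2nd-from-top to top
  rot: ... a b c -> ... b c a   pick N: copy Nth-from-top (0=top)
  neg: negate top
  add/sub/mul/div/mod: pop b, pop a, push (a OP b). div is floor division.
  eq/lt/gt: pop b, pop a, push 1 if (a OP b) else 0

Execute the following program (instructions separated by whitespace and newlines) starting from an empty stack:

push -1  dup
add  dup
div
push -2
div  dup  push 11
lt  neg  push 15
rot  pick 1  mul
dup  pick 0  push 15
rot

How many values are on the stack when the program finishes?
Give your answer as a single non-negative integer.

Answer: 6

Derivation:
After 'push -1': stack = [-1] (depth 1)
After 'dup': stack = [-1, -1] (depth 2)
After 'add': stack = [-2] (depth 1)
After 'dup': stack = [-2, -2] (depth 2)
After 'div': stack = [1] (depth 1)
After 'push -2': stack = [1, -2] (depth 2)
After 'div': stack = [-1] (depth 1)
After 'dup': stack = [-1, -1] (depth 2)
After 'push 11': stack = [-1, -1, 11] (depth 3)
After 'lt': stack = [-1, 1] (depth 2)
After 'neg': stack = [-1, -1] (depth 2)
After 'push 15': stack = [-1, -1, 15] (depth 3)
After 'rot': stack = [-1, 15, -1] (depth 3)
After 'pick 1': stack = [-1, 15, -1, 15] (depth 4)
After 'mul': stack = [-1, 15, -15] (depth 3)
After 'dup': stack = [-1, 15, -15, -15] (depth 4)
After 'pick 0': stack = [-1, 15, -15, -15, -15] (depth 5)
After 'push 15': stack = [-1, 15, -15, -15, -15, 15] (depth 6)
After 'rot': stack = [-1, 15, -15, -15, 15, -15] (depth 6)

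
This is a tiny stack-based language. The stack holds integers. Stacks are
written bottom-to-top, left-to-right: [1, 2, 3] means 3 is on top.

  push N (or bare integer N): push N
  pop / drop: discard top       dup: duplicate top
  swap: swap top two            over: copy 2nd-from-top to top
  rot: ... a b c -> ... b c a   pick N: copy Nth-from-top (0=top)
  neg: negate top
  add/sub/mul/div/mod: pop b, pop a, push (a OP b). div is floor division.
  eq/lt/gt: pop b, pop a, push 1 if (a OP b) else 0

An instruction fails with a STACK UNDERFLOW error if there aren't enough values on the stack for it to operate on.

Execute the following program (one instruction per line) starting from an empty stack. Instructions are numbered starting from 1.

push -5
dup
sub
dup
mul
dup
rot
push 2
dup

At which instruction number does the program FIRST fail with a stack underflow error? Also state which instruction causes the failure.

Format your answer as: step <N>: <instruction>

Answer: step 7: rot

Derivation:
Step 1 ('push -5'): stack = [-5], depth = 1
Step 2 ('dup'): stack = [-5, -5], depth = 2
Step 3 ('sub'): stack = [0], depth = 1
Step 4 ('dup'): stack = [0, 0], depth = 2
Step 5 ('mul'): stack = [0], depth = 1
Step 6 ('dup'): stack = [0, 0], depth = 2
Step 7 ('rot'): needs 3 value(s) but depth is 2 — STACK UNDERFLOW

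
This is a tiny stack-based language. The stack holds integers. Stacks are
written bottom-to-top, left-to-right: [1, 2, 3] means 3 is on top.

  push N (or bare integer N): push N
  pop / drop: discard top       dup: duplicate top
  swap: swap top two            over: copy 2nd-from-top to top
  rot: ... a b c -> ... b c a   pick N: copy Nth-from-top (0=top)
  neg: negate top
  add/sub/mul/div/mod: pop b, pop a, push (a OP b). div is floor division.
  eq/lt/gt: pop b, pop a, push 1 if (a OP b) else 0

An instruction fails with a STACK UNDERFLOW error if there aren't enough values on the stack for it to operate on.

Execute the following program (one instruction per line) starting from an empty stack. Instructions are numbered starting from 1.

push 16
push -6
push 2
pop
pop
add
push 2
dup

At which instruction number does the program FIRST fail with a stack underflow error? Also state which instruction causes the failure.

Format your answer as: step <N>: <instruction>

Step 1 ('push 16'): stack = [16], depth = 1
Step 2 ('push -6'): stack = [16, -6], depth = 2
Step 3 ('push 2'): stack = [16, -6, 2], depth = 3
Step 4 ('pop'): stack = [16, -6], depth = 2
Step 5 ('pop'): stack = [16], depth = 1
Step 6 ('add'): needs 2 value(s) but depth is 1 — STACK UNDERFLOW

Answer: step 6: add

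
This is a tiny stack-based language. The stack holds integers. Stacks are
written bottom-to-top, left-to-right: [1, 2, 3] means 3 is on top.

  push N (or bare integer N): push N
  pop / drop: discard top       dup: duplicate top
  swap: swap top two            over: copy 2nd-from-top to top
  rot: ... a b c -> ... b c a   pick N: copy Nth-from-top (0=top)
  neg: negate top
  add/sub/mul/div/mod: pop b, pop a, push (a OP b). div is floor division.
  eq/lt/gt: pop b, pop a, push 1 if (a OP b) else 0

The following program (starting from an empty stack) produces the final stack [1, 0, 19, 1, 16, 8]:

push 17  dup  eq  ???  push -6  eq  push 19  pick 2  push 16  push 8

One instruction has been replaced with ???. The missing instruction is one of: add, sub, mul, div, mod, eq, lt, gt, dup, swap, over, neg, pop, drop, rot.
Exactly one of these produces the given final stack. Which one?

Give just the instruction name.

Answer: dup

Derivation:
Stack before ???: [1]
Stack after ???:  [1, 1]
The instruction that transforms [1] -> [1, 1] is: dup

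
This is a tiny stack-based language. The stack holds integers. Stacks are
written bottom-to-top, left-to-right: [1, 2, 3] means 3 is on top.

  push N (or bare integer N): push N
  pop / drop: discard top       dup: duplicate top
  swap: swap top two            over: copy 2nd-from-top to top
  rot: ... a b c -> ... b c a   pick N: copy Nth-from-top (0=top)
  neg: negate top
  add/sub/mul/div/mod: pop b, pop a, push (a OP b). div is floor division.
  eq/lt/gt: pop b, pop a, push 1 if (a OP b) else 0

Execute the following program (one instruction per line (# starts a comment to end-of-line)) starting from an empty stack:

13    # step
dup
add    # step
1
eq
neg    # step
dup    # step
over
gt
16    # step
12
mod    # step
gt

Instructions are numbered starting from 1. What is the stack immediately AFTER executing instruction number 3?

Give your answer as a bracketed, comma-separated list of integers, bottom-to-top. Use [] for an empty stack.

Step 1 ('13'): [13]
Step 2 ('dup'): [13, 13]
Step 3 ('add'): [26]

Answer: [26]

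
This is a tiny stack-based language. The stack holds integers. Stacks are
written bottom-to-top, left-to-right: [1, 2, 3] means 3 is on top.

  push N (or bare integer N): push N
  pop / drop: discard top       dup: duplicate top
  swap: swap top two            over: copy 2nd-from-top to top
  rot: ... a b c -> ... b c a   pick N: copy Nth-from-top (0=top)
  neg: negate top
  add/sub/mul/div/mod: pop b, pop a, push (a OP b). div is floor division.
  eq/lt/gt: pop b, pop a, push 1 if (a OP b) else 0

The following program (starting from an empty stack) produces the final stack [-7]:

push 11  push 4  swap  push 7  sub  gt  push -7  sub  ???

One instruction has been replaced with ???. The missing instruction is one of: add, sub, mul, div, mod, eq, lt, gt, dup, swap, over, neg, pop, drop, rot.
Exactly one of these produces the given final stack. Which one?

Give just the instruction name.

Stack before ???: [7]
Stack after ???:  [-7]
The instruction that transforms [7] -> [-7] is: neg

Answer: neg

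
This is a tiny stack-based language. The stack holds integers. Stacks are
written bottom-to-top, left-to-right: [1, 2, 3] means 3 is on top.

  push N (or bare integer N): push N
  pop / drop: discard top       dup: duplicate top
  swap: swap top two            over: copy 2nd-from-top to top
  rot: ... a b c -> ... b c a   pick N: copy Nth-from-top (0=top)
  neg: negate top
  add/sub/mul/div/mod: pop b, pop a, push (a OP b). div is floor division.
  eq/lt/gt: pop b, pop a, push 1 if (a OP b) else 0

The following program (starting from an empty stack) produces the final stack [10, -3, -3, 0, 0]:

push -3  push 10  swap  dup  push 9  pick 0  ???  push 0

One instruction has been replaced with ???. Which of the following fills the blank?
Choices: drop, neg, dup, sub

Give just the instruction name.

Stack before ???: [10, -3, -3, 9, 9]
Stack after ???:  [10, -3, -3, 0]
Checking each choice:
  drop: produces [10, -3, -3, 9, 0]
  neg: produces [10, -3, -3, 9, -9, 0]
  dup: produces [10, -3, -3, 9, 9, 9, 0]
  sub: MATCH


Answer: sub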